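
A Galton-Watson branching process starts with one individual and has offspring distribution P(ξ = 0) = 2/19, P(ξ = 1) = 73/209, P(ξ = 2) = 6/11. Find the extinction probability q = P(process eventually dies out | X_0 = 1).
q = 11/57

The pgf is f(s) = 2/19 + 73/209·s + 6/11·s². The extinction probability q is the smallest fixed point of f in [0, 1]. Setting s = f(s):
  6/11·s² + (73/209 − 1)·s + 2/19 = 0
  6/11·s² − (2/19 + 6/11)·s + 2/19 = 0
which factors as (s − 1)·(6/11·s − 2/19) = 0, giving roots s = 1 and s = (2/19)/(6/11) = 11/57.
Mean offspring μ = 73/209 + 2·6/11 = 301/209 > 1 (supercritical), so q < 1. The extinction probability is the smaller root: q = (2/19)/(6/11) = 11/57.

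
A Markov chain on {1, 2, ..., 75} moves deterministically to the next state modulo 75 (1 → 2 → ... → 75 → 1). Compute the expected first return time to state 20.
E[T_20 | X_0 = 20] = 75

The chain cycles deterministically, so starting at state 20 it returns in exactly 75 steps. Equivalently, the stationary distribution is uniform π_j = 1/75 for every state j, so by Kac's formula E[T_20] = 1/π_20 = 75.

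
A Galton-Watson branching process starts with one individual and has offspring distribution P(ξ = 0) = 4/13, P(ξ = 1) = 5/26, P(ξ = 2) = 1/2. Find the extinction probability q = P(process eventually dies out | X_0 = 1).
q = 8/13

The pgf is f(s) = 4/13 + 5/26·s + 1/2·s². The extinction probability q is the smallest fixed point of f in [0, 1]. Setting s = f(s):
  1/2·s² + (5/26 − 1)·s + 4/13 = 0
  1/2·s² − (4/13 + 1/2)·s + 4/13 = 0
which factors as (s − 1)·(1/2·s − 4/13) = 0, giving roots s = 1 and s = (4/13)/(1/2) = 8/13.
Mean offspring μ = 5/26 + 2·1/2 = 31/26 > 1 (supercritical), so q < 1. The extinction probability is the smaller root: q = (4/13)/(1/2) = 8/13.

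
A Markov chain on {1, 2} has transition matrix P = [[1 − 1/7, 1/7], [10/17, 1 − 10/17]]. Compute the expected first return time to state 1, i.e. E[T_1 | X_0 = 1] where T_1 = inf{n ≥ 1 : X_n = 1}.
E[T_1 | X_0 = 1] = 1/π_1 = 87/70

For an irreducible recurrent Markov chain with stationary distribution π, E[T_i | X_0 = i] = 1/π_i (Kac's formula). Here π_1 = (10/17)/(1/7 + 10/17) = (10/17)/(87/119) = 70/87, so E[T_1 | X_0 = 1] = 1/π_1 = (1/7 + 10/17)/(10/17) = (87/119)/(10/17) = 87/70.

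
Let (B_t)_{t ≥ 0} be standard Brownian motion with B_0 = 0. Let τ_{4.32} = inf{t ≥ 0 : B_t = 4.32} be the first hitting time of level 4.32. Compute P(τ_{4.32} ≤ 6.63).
P(τ_{4.32} ≤ 6.63) = 2(1 − Φ(4.32/√6.63)) = 2(1 − Φ(1.6777)) ≈ 0.0934

By the reflection principle for standard BM, P(τ_b ≤ t) = 2 · P(B_t ≥ b). Since B_t ~ N(0, t), P(B_t ≥ 4.32) = 1 − Φ(4.32/√t) = 1 − Φ(4.32/√6.63) = 1 − Φ(1.6777) ≈ 0.04670. Doubling: P(τ_{4.32} ≤ 6.63) ≈ 2 · 0.04670 = 0.09340 ≈ 0.0934.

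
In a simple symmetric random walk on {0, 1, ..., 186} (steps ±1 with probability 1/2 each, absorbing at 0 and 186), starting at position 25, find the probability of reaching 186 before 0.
P(hit 186 before 0) = 25/186

Let u_k = P(hit 186 before 0 | start at k). Then u_0 = 0, u_186 = 1, and u_k = u_{k-1}/2 + u_{k+1}/2 for 1 ≤ k ≤ 185. This harmonic recurrence is solved by u_k = k/186, giving u_25 = 25/186.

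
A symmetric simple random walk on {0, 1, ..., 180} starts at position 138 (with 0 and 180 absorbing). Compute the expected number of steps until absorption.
E[τ | X_0 = 138] = 5796

Let v_k = E[τ | X_0 = k]. Boundary: v_0 = v_180 = 0. Recurrence: v_k = 1 + (v_{k-1} + v_{k+1})/2 for 1 ≤ k ≤ 179. The particular solution to v_k − (v_{k-1} + v_{k+1})/2 = 1 is v_k = −k^2. Adding homogeneous solution A + B k and matching boundaries gives v_k = k (180 − k). Substituting k = 138: v_138 = 138 · 42 = 5796.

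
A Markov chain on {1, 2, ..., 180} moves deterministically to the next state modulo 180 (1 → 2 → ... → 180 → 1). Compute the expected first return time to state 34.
E[T_34 | X_0 = 34] = 180

The chain cycles deterministically, so starting at state 34 it returns in exactly 180 steps. Equivalently, the stationary distribution is uniform π_j = 1/180 for every state j, so by Kac's formula E[T_34] = 1/π_34 = 180.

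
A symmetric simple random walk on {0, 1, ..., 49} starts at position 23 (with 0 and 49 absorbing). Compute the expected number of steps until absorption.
E[τ | X_0 = 23] = 598

Let v_k = E[τ | X_0 = k]. Boundary: v_0 = v_49 = 0. Recurrence: v_k = 1 + (v_{k-1} + v_{k+1})/2 for 1 ≤ k ≤ 48. The particular solution to v_k − (v_{k-1} + v_{k+1})/2 = 1 is v_k = −k^2. Adding homogeneous solution A + B k and matching boundaries gives v_k = k (49 − k). Substituting k = 23: v_23 = 23 · 26 = 598.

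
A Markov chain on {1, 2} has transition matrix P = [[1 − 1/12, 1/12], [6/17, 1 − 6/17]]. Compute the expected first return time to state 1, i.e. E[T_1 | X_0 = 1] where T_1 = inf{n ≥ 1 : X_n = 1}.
E[T_1 | X_0 = 1] = 1/π_1 = 89/72

For an irreducible recurrent Markov chain with stationary distribution π, E[T_i | X_0 = i] = 1/π_i (Kac's formula). Here π_1 = (6/17)/(1/12 + 6/17) = (6/17)/(89/204) = 72/89, so E[T_1 | X_0 = 1] = 1/π_1 = (1/12 + 6/17)/(6/17) = (89/204)/(6/17) = 89/72.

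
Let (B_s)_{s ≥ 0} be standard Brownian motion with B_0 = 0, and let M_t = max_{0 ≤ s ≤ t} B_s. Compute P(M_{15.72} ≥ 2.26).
P(M_{15.72} ≥ 2.26) = 2·P(B_{15.72} ≥ 2.26) = 2(1 − Φ(2.26/√15.72)) ≈ 0.5687

By the reflection principle for Brownian motion, P(M_t ≥ a) = 2 · P(B_t ≥ a) for a ≥ 0. Since B_t ~ N(0, t), P(B_t ≥ 2.26) = 1 − Φ(2.26/√t) = 1 − Φ(2.26/√15.72) = 1 − Φ(0.5700). So
  P(M_{15.72} ≥ 2.26) = 2(1 − Φ(0.5700)) ≈ 0.5687.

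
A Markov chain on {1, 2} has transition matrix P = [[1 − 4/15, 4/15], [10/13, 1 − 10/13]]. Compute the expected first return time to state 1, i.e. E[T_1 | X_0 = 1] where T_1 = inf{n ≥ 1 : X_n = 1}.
E[T_1 | X_0 = 1] = 1/π_1 = 101/75

For an irreducible recurrent Markov chain with stationary distribution π, E[T_i | X_0 = i] = 1/π_i (Kac's formula). Here π_1 = (10/13)/(4/15 + 10/13) = (10/13)/(202/195) = 75/101, so E[T_1 | X_0 = 1] = 1/π_1 = (4/15 + 10/13)/(10/13) = (202/195)/(10/13) = 101/75.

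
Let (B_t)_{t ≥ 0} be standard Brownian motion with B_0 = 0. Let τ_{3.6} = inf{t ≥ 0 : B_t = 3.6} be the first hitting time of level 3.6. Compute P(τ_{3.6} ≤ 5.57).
P(τ_{3.6} ≤ 5.57) = 2(1 − Φ(3.6/√5.57)) = 2(1 − Φ(1.5254)) ≈ 0.1272

By the reflection principle for standard BM, P(τ_b ≤ t) = 2 · P(B_t ≥ b). Since B_t ~ N(0, t), P(B_t ≥ 3.6) = 1 − Φ(3.6/√t) = 1 − Φ(3.6/√5.57) = 1 − Φ(1.5254) ≈ 0.06358. Doubling: P(τ_{3.6} ≤ 5.57) ≈ 2 · 0.06358 = 0.12716 ≈ 0.1272.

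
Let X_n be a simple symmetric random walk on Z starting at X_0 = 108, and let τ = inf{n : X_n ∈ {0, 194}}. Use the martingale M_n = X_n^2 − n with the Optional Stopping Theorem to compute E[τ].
E[τ] = 9288

M_n = X_n^2 − n is a martingale (since E[X_{n+1}^2 | F_n] = X_n^2 + 1). By OST (τ has finite mean in a bounded region), E[M_τ] = E[M_0] = X_0^2 − 0 = 108^2 = 11664. Also E[M_τ] = E[X_τ^2] − E[τ]. The walk exits at 0 or 194, with P(hit 194 first) = 108/194, so E[X_τ^2] = 194^2 · 108/194 + 0 = 20952. Thus E[τ] = E[X_τ^2] − E[M_τ] = 20952 − 11664 = 9288 = 108(194 − 108) = 9288.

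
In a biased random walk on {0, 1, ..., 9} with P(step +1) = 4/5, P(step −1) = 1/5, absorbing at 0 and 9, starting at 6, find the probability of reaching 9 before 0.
P(hit 9 before 0) = (1 − (1/4)^6) / (1 − (1/4)^9) = 4160/4161

Let u_k denote P(reach 9 before 0 | start at k). Boundary: u_0 = 0, u_9 = 1. Recurrence: u_k = 4/5·u_{k+1} + 1/5·u_{k-1} for 1 ≤ k ≤ 8. Try u_k = A + B·r^k with r = q/p = (1/5)/(4/5) = 1/4. Substitution satisfies the recurrence; boundary conditions give:
  u_k = (1 − r^k) / (1 − r^N) = (1 − (1/4)^6) / (1 − (1/4)^9) = 4160/4161.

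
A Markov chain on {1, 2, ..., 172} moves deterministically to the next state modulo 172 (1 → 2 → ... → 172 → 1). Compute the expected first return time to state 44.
E[T_44 | X_0 = 44] = 172

The chain cycles deterministically, so starting at state 44 it returns in exactly 172 steps. Equivalently, the stationary distribution is uniform π_j = 1/172 for every state j, so by Kac's formula E[T_44] = 1/π_44 = 172.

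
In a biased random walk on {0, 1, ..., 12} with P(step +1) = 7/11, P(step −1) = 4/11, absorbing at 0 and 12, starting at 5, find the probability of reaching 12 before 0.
P(hit 12 before 0) = (1 − (4/7)^5) / (1 − (4/7)^12) = 4332659723/4608169995

Let u_k denote P(reach 12 before 0 | start at k). Boundary: u_0 = 0, u_12 = 1. Recurrence: u_k = 7/11·u_{k+1} + 4/11·u_{k-1} for 1 ≤ k ≤ 11. Try u_k = A + B·r^k with r = q/p = (4/11)/(7/11) = 4/7. Substitution satisfies the recurrence; boundary conditions give:
  u_k = (1 − r^k) / (1 − r^N) = (1 − (4/7)^5) / (1 − (4/7)^12) = 4332659723/4608169995.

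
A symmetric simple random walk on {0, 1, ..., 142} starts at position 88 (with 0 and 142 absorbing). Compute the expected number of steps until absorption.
E[τ | X_0 = 88] = 4752

Let v_k = E[τ | X_0 = k]. Boundary: v_0 = v_142 = 0. Recurrence: v_k = 1 + (v_{k-1} + v_{k+1})/2 for 1 ≤ k ≤ 141. The particular solution to v_k − (v_{k-1} + v_{k+1})/2 = 1 is v_k = −k^2. Adding homogeneous solution A + B k and matching boundaries gives v_k = k (142 − k). Substituting k = 88: v_88 = 88 · 54 = 4752.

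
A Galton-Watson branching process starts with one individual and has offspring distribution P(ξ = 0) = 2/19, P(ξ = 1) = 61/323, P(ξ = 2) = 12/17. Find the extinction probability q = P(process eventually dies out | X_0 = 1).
q = 17/114

The pgf is f(s) = 2/19 + 61/323·s + 12/17·s². The extinction probability q is the smallest fixed point of f in [0, 1]. Setting s = f(s):
  12/17·s² + (61/323 − 1)·s + 2/19 = 0
  12/17·s² − (2/19 + 12/17)·s + 2/19 = 0
which factors as (s − 1)·(12/17·s − 2/19) = 0, giving roots s = 1 and s = (2/19)/(12/17) = 17/114.
Mean offspring μ = 61/323 + 2·12/17 = 517/323 > 1 (supercritical), so q < 1. The extinction probability is the smaller root: q = (2/19)/(12/17) = 17/114.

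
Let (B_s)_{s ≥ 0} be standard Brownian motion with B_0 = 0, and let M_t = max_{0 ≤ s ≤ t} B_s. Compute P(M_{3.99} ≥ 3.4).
P(M_{3.99} ≥ 3.4) = 2·P(B_{3.99} ≥ 3.4) = 2(1 − Φ(3.4/√3.99)) ≈ 0.0887

By the reflection principle for Brownian motion, P(M_t ≥ a) = 2 · P(B_t ≥ a) for a ≥ 0. Since B_t ~ N(0, t), P(B_t ≥ 3.4) = 1 − Φ(3.4/√t) = 1 − Φ(3.4/√3.99) = 1 − Φ(1.7021). So
  P(M_{3.99} ≥ 3.4) = 2(1 − Φ(1.7021)) ≈ 0.0887.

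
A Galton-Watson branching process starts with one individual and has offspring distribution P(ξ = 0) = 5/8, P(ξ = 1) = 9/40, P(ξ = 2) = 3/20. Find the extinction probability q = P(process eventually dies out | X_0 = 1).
q = 1

Mean offspring μ = 0·5/8 + 1·9/40 + 2·3/20 = 21/40 ≤ 1. For μ ≤ 1 with offspring not concentrated at 1, the Galton-Watson process goes extinct almost surely, so q = 1.
(Algebraic check: The pgf is f(s) = 5/8 + 9/40·s + 3/20·s². The extinction probability q is the smallest fixed point of f in [0, 1]. Setting s = f(s):
  3/20·s² + (9/40 − 1)·s + 5/8 = 0
  3/20·s² − (5/8 + 3/20)·s + 5/8 = 0
which factors as (s − 1)·(3/20·s − 5/8) = 0, giving roots s = 1 and s = (5/8)/(3/20) = 25/6. Since 25/6 ≥ 1, the smallest root in [0, 1] is s = 1.)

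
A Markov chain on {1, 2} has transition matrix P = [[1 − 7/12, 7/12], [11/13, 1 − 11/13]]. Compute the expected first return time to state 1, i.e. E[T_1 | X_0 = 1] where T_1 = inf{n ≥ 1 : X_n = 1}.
E[T_1 | X_0 = 1] = 1/π_1 = 223/132

For an irreducible recurrent Markov chain with stationary distribution π, E[T_i | X_0 = i] = 1/π_i (Kac's formula). Here π_1 = (11/13)/(7/12 + 11/13) = (11/13)/(223/156) = 132/223, so E[T_1 | X_0 = 1] = 1/π_1 = (7/12 + 11/13)/(11/13) = (223/156)/(11/13) = 223/132.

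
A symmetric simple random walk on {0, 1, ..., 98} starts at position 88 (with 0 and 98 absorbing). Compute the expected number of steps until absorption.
E[τ | X_0 = 88] = 880

Let v_k = E[τ | X_0 = k]. Boundary: v_0 = v_98 = 0. Recurrence: v_k = 1 + (v_{k-1} + v_{k+1})/2 for 1 ≤ k ≤ 97. The particular solution to v_k − (v_{k-1} + v_{k+1})/2 = 1 is v_k = −k^2. Adding homogeneous solution A + B k and matching boundaries gives v_k = k (98 − k). Substituting k = 88: v_88 = 88 · 10 = 880.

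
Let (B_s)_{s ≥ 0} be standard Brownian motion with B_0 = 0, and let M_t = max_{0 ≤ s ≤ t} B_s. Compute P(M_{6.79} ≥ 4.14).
P(M_{6.79} ≥ 4.14) = 2·P(B_{6.79} ≥ 4.14) = 2(1 − Φ(4.14/√6.79)) ≈ 0.1121

By the reflection principle for Brownian motion, P(M_t ≥ a) = 2 · P(B_t ≥ a) for a ≥ 0. Since B_t ~ N(0, t), P(B_t ≥ 4.14) = 1 − Φ(4.14/√t) = 1 − Φ(4.14/√6.79) = 1 − Φ(1.5888). So
  P(M_{6.79} ≥ 4.14) = 2(1 − Φ(1.5888)) ≈ 0.1121.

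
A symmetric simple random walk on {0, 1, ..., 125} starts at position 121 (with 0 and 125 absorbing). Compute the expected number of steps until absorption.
E[τ | X_0 = 121] = 484

Let v_k = E[τ | X_0 = k]. Boundary: v_0 = v_125 = 0. Recurrence: v_k = 1 + (v_{k-1} + v_{k+1})/2 for 1 ≤ k ≤ 124. The particular solution to v_k − (v_{k-1} + v_{k+1})/2 = 1 is v_k = −k^2. Adding homogeneous solution A + B k and matching boundaries gives v_k = k (125 − k). Substituting k = 121: v_121 = 121 · 4 = 484.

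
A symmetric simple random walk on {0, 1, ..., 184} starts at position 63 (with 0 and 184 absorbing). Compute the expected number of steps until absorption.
E[τ | X_0 = 63] = 7623

Let v_k = E[τ | X_0 = k]. Boundary: v_0 = v_184 = 0. Recurrence: v_k = 1 + (v_{k-1} + v_{k+1})/2 for 1 ≤ k ≤ 183. The particular solution to v_k − (v_{k-1} + v_{k+1})/2 = 1 is v_k = −k^2. Adding homogeneous solution A + B k and matching boundaries gives v_k = k (184 − k). Substituting k = 63: v_63 = 63 · 121 = 7623.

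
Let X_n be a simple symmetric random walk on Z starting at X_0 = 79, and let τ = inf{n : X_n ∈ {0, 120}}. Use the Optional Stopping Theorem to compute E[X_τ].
E[X_τ] = 79

X_n is a martingale and τ is a bounded-mean stopping time (indeed τ is finite a.s. with bounded expectation since the walk is in a bounded region). By the OST, E[X_τ] = E[X_0] = 79. Equivalently: E[X_τ] = 120 · P(hit 120 first) + 0 · P(hit 0 first) = 120 · (79/120) = 79.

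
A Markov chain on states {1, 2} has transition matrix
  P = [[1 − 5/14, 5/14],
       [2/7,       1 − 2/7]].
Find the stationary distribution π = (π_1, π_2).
π_1 = 4/9, π_2 = 5/9

Solve πP = π with π_1 + π_2 = 1. From πP = π: π_1 · (1 − 5/14) + π_2 · 2/7 = π_1 ⇒ π_2 · 2/7 = π_1 · 5/14 ⇒ π_2/π_1 = (5/14)/(2/7) = 5/4. Together with π_1 + π_2 = 1:
  π_1 = (2/7)/(5/14 + 2/7) = (2/7)/(9/14) = 4/9,
  π_2 = (5/14)/(5/14 + 2/7) = (5/14)/(9/14) = 5/9.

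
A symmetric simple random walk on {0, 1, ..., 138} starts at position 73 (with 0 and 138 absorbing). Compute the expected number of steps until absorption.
E[τ | X_0 = 73] = 4745

Let v_k = E[τ | X_0 = k]. Boundary: v_0 = v_138 = 0. Recurrence: v_k = 1 + (v_{k-1} + v_{k+1})/2 for 1 ≤ k ≤ 137. The particular solution to v_k − (v_{k-1} + v_{k+1})/2 = 1 is v_k = −k^2. Adding homogeneous solution A + B k and matching boundaries gives v_k = k (138 − k). Substituting k = 73: v_73 = 73 · 65 = 4745.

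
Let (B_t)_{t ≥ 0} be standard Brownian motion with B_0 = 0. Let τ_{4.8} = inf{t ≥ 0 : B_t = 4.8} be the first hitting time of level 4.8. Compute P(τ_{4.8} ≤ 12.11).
P(τ_{4.8} ≤ 12.11) = 2(1 − Φ(4.8/√12.11)) = 2(1 − Φ(1.3793)) ≈ 0.1678

By the reflection principle for standard BM, P(τ_b ≤ t) = 2 · P(B_t ≥ b). Since B_t ~ N(0, t), P(B_t ≥ 4.8) = 1 − Φ(4.8/√t) = 1 − Φ(4.8/√12.11) = 1 − Φ(1.3793) ≈ 0.08390. Doubling: P(τ_{4.8} ≤ 12.11) ≈ 2 · 0.08390 = 0.16780 ≈ 0.1678.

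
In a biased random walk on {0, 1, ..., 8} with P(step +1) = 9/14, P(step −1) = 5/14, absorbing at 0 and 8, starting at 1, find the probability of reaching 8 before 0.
P(hit 8 before 0) = (1 − (5/9)^1) / (1 − (5/9)^8) = 4782969/10664024

Let u_k denote P(reach 8 before 0 | start at k). Boundary: u_0 = 0, u_8 = 1. Recurrence: u_k = 9/14·u_{k+1} + 5/14·u_{k-1} for 1 ≤ k ≤ 7. Try u_k = A + B·r^k with r = q/p = (5/14)/(9/14) = 5/9. Substitution satisfies the recurrence; boundary conditions give:
  u_k = (1 − r^k) / (1 − r^N) = (1 − (5/9)^1) / (1 − (5/9)^8) = 4782969/10664024.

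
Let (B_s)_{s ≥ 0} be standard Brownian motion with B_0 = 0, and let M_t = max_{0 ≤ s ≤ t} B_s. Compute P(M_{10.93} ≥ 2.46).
P(M_{10.93} ≥ 2.46) = 2·P(B_{10.93} ≥ 2.46) = 2(1 − Φ(2.46/√10.93)) ≈ 0.4568

By the reflection principle for Brownian motion, P(M_t ≥ a) = 2 · P(B_t ≥ a) for a ≥ 0. Since B_t ~ N(0, t), P(B_t ≥ 2.46) = 1 − Φ(2.46/√t) = 1 − Φ(2.46/√10.93) = 1 − Φ(0.7441). So
  P(M_{10.93} ≥ 2.46) = 2(1 − Φ(0.7441)) ≈ 0.4568.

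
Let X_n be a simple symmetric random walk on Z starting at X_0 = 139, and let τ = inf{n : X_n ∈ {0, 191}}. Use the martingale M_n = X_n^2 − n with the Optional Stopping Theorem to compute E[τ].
E[τ] = 7228

M_n = X_n^2 − n is a martingale (since E[X_{n+1}^2 | F_n] = X_n^2 + 1). By OST (τ has finite mean in a bounded region), E[M_τ] = E[M_0] = X_0^2 − 0 = 139^2 = 19321. Also E[M_τ] = E[X_τ^2] − E[τ]. The walk exits at 0 or 191, with P(hit 191 first) = 139/191, so E[X_τ^2] = 191^2 · 139/191 + 0 = 26549. Thus E[τ] = E[X_τ^2] − E[M_τ] = 26549 − 19321 = 7228 = 139(191 − 139) = 7228.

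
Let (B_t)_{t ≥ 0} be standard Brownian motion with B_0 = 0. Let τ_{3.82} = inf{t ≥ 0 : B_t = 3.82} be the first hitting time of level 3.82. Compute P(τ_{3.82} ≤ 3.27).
P(τ_{3.82} ≤ 3.27) = 2(1 − Φ(3.82/√3.27)) = 2(1 − Φ(2.1125)) ≈ 0.0346

By the reflection principle for standard BM, P(τ_b ≤ t) = 2 · P(B_t ≥ b). Since B_t ~ N(0, t), P(B_t ≥ 3.82) = 1 − Φ(3.82/√t) = 1 − Φ(3.82/√3.27) = 1 − Φ(2.1125) ≈ 0.01732. Doubling: P(τ_{3.82} ≤ 3.27) ≈ 2 · 0.01732 = 0.03464 ≈ 0.0346.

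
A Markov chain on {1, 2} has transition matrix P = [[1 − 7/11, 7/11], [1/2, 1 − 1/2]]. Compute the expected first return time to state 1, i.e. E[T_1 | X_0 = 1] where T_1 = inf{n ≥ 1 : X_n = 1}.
E[T_1 | X_0 = 1] = 1/π_1 = 25/11

For an irreducible recurrent Markov chain with stationary distribution π, E[T_i | X_0 = i] = 1/π_i (Kac's formula). Here π_1 = (1/2)/(7/11 + 1/2) = (1/2)/(25/22) = 11/25, so E[T_1 | X_0 = 1] = 1/π_1 = (7/11 + 1/2)/(1/2) = (25/22)/(1/2) = 25/11.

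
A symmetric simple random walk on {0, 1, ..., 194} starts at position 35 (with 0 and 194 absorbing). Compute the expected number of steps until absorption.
E[τ | X_0 = 35] = 5565

Let v_k = E[τ | X_0 = k]. Boundary: v_0 = v_194 = 0. Recurrence: v_k = 1 + (v_{k-1} + v_{k+1})/2 for 1 ≤ k ≤ 193. The particular solution to v_k − (v_{k-1} + v_{k+1})/2 = 1 is v_k = −k^2. Adding homogeneous solution A + B k and matching boundaries gives v_k = k (194 − k). Substituting k = 35: v_35 = 35 · 159 = 5565.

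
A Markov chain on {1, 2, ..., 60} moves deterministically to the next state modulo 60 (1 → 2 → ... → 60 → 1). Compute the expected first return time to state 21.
E[T_21 | X_0 = 21] = 60

The chain cycles deterministically, so starting at state 21 it returns in exactly 60 steps. Equivalently, the stationary distribution is uniform π_j = 1/60 for every state j, so by Kac's formula E[T_21] = 1/π_21 = 60.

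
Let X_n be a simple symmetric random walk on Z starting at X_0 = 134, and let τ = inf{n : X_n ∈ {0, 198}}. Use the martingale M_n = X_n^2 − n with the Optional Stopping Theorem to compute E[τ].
E[τ] = 8576

M_n = X_n^2 − n is a martingale (since E[X_{n+1}^2 | F_n] = X_n^2 + 1). By OST (τ has finite mean in a bounded region), E[M_τ] = E[M_0] = X_0^2 − 0 = 134^2 = 17956. Also E[M_τ] = E[X_τ^2] − E[τ]. The walk exits at 0 or 198, with P(hit 198 first) = 134/198, so E[X_τ^2] = 198^2 · 134/198 + 0 = 26532. Thus E[τ] = E[X_τ^2] − E[M_τ] = 26532 − 17956 = 8576 = 134(198 − 134) = 8576.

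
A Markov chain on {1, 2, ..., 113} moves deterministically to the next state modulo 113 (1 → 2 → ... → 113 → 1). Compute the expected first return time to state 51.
E[T_51 | X_0 = 51] = 113

The chain cycles deterministically, so starting at state 51 it returns in exactly 113 steps. Equivalently, the stationary distribution is uniform π_j = 1/113 for every state j, so by Kac's formula E[T_51] = 1/π_51 = 113.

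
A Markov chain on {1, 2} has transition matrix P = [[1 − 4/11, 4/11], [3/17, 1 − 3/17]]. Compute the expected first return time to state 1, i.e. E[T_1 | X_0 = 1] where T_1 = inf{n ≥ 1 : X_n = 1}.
E[T_1 | X_0 = 1] = 1/π_1 = 101/33

For an irreducible recurrent Markov chain with stationary distribution π, E[T_i | X_0 = i] = 1/π_i (Kac's formula). Here π_1 = (3/17)/(4/11 + 3/17) = (3/17)/(101/187) = 33/101, so E[T_1 | X_0 = 1] = 1/π_1 = (4/11 + 3/17)/(3/17) = (101/187)/(3/17) = 101/33.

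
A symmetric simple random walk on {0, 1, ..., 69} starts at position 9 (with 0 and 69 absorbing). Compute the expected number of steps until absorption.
E[τ | X_0 = 9] = 540

Let v_k = E[τ | X_0 = k]. Boundary: v_0 = v_69 = 0. Recurrence: v_k = 1 + (v_{k-1} + v_{k+1})/2 for 1 ≤ k ≤ 68. The particular solution to v_k − (v_{k-1} + v_{k+1})/2 = 1 is v_k = −k^2. Adding homogeneous solution A + B k and matching boundaries gives v_k = k (69 − k). Substituting k = 9: v_9 = 9 · 60 = 540.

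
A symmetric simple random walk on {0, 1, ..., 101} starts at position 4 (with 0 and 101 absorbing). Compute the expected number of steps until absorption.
E[τ | X_0 = 4] = 388

Let v_k = E[τ | X_0 = k]. Boundary: v_0 = v_101 = 0. Recurrence: v_k = 1 + (v_{k-1} + v_{k+1})/2 for 1 ≤ k ≤ 100. The particular solution to v_k − (v_{k-1} + v_{k+1})/2 = 1 is v_k = −k^2. Adding homogeneous solution A + B k and matching boundaries gives v_k = k (101 − k). Substituting k = 4: v_4 = 4 · 97 = 388.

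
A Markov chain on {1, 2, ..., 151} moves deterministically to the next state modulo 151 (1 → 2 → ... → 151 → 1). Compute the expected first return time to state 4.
E[T_4 | X_0 = 4] = 151

The chain cycles deterministically, so starting at state 4 it returns in exactly 151 steps. Equivalently, the stationary distribution is uniform π_j = 1/151 for every state j, so by Kac's formula E[T_4] = 1/π_4 = 151.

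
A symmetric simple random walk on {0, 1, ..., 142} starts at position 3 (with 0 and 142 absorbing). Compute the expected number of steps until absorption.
E[τ | X_0 = 3] = 417

Let v_k = E[τ | X_0 = k]. Boundary: v_0 = v_142 = 0. Recurrence: v_k = 1 + (v_{k-1} + v_{k+1})/2 for 1 ≤ k ≤ 141. The particular solution to v_k − (v_{k-1} + v_{k+1})/2 = 1 is v_k = −k^2. Adding homogeneous solution A + B k and matching boundaries gives v_k = k (142 − k). Substituting k = 3: v_3 = 3 · 139 = 417.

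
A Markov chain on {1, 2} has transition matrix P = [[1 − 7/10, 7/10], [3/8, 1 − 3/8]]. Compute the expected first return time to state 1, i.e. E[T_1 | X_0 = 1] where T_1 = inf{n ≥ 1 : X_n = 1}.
E[T_1 | X_0 = 1] = 1/π_1 = 43/15

For an irreducible recurrent Markov chain with stationary distribution π, E[T_i | X_0 = i] = 1/π_i (Kac's formula). Here π_1 = (3/8)/(7/10 + 3/8) = (3/8)/(43/40) = 15/43, so E[T_1 | X_0 = 1] = 1/π_1 = (7/10 + 3/8)/(3/8) = (43/40)/(3/8) = 43/15.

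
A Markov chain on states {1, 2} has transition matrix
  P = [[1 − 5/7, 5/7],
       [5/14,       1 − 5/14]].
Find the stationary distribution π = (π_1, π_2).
π_1 = 1/3, π_2 = 2/3

Solve πP = π with π_1 + π_2 = 1. From πP = π: π_1 · (1 − 5/7) + π_2 · 5/14 = π_1 ⇒ π_2 · 5/14 = π_1 · 5/7 ⇒ π_2/π_1 = (5/7)/(5/14) = 2. Together with π_1 + π_2 = 1:
  π_1 = (5/14)/(5/7 + 5/14) = (5/14)/(15/14) = 1/3,
  π_2 = (5/7)/(5/7 + 5/14) = (5/7)/(15/14) = 2/3.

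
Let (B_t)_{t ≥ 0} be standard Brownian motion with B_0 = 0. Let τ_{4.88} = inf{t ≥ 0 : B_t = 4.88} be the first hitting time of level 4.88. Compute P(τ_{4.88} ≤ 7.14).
P(τ_{4.88} ≤ 7.14) = 2(1 − Φ(4.88/√7.14)) = 2(1 − Φ(1.8263)) ≈ 0.0678

By the reflection principle for standard BM, P(τ_b ≤ t) = 2 · P(B_t ≥ b). Since B_t ~ N(0, t), P(B_t ≥ 4.88) = 1 − Φ(4.88/√t) = 1 − Φ(4.88/√7.14) = 1 − Φ(1.8263) ≈ 0.03390. Doubling: P(τ_{4.88} ≤ 7.14) ≈ 2 · 0.03390 = 0.06780 ≈ 0.0678.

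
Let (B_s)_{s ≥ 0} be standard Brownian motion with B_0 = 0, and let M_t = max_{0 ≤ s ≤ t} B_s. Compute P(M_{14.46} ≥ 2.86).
P(M_{14.46} ≥ 2.86) = 2·P(B_{14.46} ≥ 2.86) = 2(1 − Φ(2.86/√14.46)) ≈ 0.4520

By the reflection principle for Brownian motion, P(M_t ≥ a) = 2 · P(B_t ≥ a) for a ≥ 0. Since B_t ~ N(0, t), P(B_t ≥ 2.86) = 1 − Φ(2.86/√t) = 1 − Φ(2.86/√14.46) = 1 − Φ(0.7521). So
  P(M_{14.46} ≥ 2.86) = 2(1 − Φ(0.7521)) ≈ 0.4520.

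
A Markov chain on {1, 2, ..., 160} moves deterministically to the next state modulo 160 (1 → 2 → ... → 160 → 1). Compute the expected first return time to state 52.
E[T_52 | X_0 = 52] = 160

The chain cycles deterministically, so starting at state 52 it returns in exactly 160 steps. Equivalently, the stationary distribution is uniform π_j = 1/160 for every state j, so by Kac's formula E[T_52] = 1/π_52 = 160.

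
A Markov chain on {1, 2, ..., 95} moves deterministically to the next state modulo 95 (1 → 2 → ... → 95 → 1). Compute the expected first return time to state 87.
E[T_87 | X_0 = 87] = 95

The chain cycles deterministically, so starting at state 87 it returns in exactly 95 steps. Equivalently, the stationary distribution is uniform π_j = 1/95 for every state j, so by Kac's formula E[T_87] = 1/π_87 = 95.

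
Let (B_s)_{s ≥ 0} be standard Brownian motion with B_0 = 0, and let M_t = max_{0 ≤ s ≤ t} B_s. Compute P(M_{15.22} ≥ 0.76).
P(M_{15.22} ≥ 0.76) = 2·P(B_{15.22} ≥ 0.76) = 2(1 − Φ(0.76/√15.22)) ≈ 0.8455

By the reflection principle for Brownian motion, P(M_t ≥ a) = 2 · P(B_t ≥ a) for a ≥ 0. Since B_t ~ N(0, t), P(B_t ≥ 0.76) = 1 − Φ(0.76/√t) = 1 − Φ(0.76/√15.22) = 1 − Φ(0.1948). So
  P(M_{15.22} ≥ 0.76) = 2(1 − Φ(0.1948)) ≈ 0.8455.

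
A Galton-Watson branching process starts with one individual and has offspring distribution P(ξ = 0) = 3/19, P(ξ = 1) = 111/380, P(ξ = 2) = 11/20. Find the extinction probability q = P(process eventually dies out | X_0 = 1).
q = 60/209

The pgf is f(s) = 3/19 + 111/380·s + 11/20·s². The extinction probability q is the smallest fixed point of f in [0, 1]. Setting s = f(s):
  11/20·s² + (111/380 − 1)·s + 3/19 = 0
  11/20·s² − (3/19 + 11/20)·s + 3/19 = 0
which factors as (s − 1)·(11/20·s − 3/19) = 0, giving roots s = 1 and s = (3/19)/(11/20) = 60/209.
Mean offspring μ = 111/380 + 2·11/20 = 529/380 > 1 (supercritical), so q < 1. The extinction probability is the smaller root: q = (3/19)/(11/20) = 60/209.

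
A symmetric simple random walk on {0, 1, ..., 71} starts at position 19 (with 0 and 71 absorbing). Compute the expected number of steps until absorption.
E[τ | X_0 = 19] = 988

Let v_k = E[τ | X_0 = k]. Boundary: v_0 = v_71 = 0. Recurrence: v_k = 1 + (v_{k-1} + v_{k+1})/2 for 1 ≤ k ≤ 70. The particular solution to v_k − (v_{k-1} + v_{k+1})/2 = 1 is v_k = −k^2. Adding homogeneous solution A + B k and matching boundaries gives v_k = k (71 − k). Substituting k = 19: v_19 = 19 · 52 = 988.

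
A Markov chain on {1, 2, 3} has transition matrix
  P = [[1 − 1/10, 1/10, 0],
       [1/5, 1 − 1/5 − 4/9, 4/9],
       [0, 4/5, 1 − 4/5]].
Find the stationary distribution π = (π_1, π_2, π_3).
π = (9/16, 9/32, 5/32)

This is a birth-death chain on three states, which satisfies detailed balance: π_1 · P_{12} = π_2 · P_{21} and π_2 · P_{23} = π_3 · P_{32}.
From π_1 · 1/10 = π_2 · 1/5: π_2/π_1 = (1/10)/(1/5) = 1/2.
From π_2 · 4/9 = π_3 · 4/5: π_3/π_2 = (4/9)/(4/5) = 5/9.
Take π_1 proportional to 1; then unnormalized π = (1, 1/2, 5/18). Normalize by dividing by the sum 16/9:
  π = (9/16, 9/32, 5/32).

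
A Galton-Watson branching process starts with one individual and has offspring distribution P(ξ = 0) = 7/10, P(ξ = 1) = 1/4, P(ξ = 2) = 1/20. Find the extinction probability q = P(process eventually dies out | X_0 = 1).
q = 1

Mean offspring μ = 0·7/10 + 1·1/4 + 2·1/20 = 7/20 ≤ 1. For μ ≤ 1 with offspring not concentrated at 1, the Galton-Watson process goes extinct almost surely, so q = 1.
(Algebraic check: The pgf is f(s) = 7/10 + 1/4·s + 1/20·s². The extinction probability q is the smallest fixed point of f in [0, 1]. Setting s = f(s):
  1/20·s² + (1/4 − 1)·s + 7/10 = 0
  1/20·s² − (7/10 + 1/20)·s + 7/10 = 0
which factors as (s − 1)·(1/20·s − 7/10) = 0, giving roots s = 1 and s = (7/10)/(1/20) = 14. Since 14 ≥ 1, the smallest root in [0, 1] is s = 1.)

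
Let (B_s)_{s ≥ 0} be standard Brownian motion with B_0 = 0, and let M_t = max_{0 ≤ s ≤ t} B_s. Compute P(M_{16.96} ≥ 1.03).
P(M_{16.96} ≥ 1.03) = 2·P(B_{16.96} ≥ 1.03) = 2(1 − Φ(1.03/√16.96)) ≈ 0.8025

By the reflection principle for Brownian motion, P(M_t ≥ a) = 2 · P(B_t ≥ a) for a ≥ 0. Since B_t ~ N(0, t), P(B_t ≥ 1.03) = 1 − Φ(1.03/√t) = 1 − Φ(1.03/√16.96) = 1 − Φ(0.2501). So
  P(M_{16.96} ≥ 1.03) = 2(1 − Φ(0.2501)) ≈ 0.8025.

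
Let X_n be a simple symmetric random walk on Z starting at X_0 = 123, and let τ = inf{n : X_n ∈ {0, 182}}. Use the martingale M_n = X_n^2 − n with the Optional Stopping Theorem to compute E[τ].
E[τ] = 7257

M_n = X_n^2 − n is a martingale (since E[X_{n+1}^2 | F_n] = X_n^2 + 1). By OST (τ has finite mean in a bounded region), E[M_τ] = E[M_0] = X_0^2 − 0 = 123^2 = 15129. Also E[M_τ] = E[X_τ^2] − E[τ]. The walk exits at 0 or 182, with P(hit 182 first) = 123/182, so E[X_τ^2] = 182^2 · 123/182 + 0 = 22386. Thus E[τ] = E[X_τ^2] − E[M_τ] = 22386 − 15129 = 7257 = 123(182 − 123) = 7257.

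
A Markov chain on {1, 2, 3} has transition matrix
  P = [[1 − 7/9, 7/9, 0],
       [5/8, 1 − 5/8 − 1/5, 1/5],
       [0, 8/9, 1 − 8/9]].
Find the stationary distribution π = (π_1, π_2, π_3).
π = (225/568, 35/71, 63/568)

This is a birth-death chain on three states, which satisfies detailed balance: π_1 · P_{12} = π_2 · P_{21} and π_2 · P_{23} = π_3 · P_{32}.
From π_1 · 7/9 = π_2 · 5/8: π_2/π_1 = (7/9)/(5/8) = 56/45.
From π_2 · 1/5 = π_3 · 8/9: π_3/π_2 = (1/5)/(8/9) = 9/40.
Take π_1 proportional to 1; then unnormalized π = (1, 56/45, 7/25). Normalize by dividing by the sum 568/225:
  π = (225/568, 35/71, 63/568).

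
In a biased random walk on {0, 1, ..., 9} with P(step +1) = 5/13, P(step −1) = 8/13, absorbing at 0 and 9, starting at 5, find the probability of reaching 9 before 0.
P(hit 9 before 0) = (1 − (8/5)^5) / (1 − (8/5)^9) = 6175625/44088201

Let u_k denote P(reach 9 before 0 | start at k). Boundary: u_0 = 0, u_9 = 1. Recurrence: u_k = 5/13·u_{k+1} + 8/13·u_{k-1} for 1 ≤ k ≤ 8. Try u_k = A + B·r^k with r = q/p = (8/13)/(5/13) = 8/5. Substitution satisfies the recurrence; boundary conditions give:
  u_k = (1 − r^k) / (1 − r^N) = (1 − (8/5)^5) / (1 − (8/5)^9) = 6175625/44088201.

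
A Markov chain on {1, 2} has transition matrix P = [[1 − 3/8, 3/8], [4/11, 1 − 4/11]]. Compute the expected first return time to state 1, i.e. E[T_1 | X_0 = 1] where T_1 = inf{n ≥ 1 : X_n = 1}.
E[T_1 | X_0 = 1] = 1/π_1 = 65/32

For an irreducible recurrent Markov chain with stationary distribution π, E[T_i | X_0 = i] = 1/π_i (Kac's formula). Here π_1 = (4/11)/(3/8 + 4/11) = (4/11)/(65/88) = 32/65, so E[T_1 | X_0 = 1] = 1/π_1 = (3/8 + 4/11)/(4/11) = (65/88)/(4/11) = 65/32.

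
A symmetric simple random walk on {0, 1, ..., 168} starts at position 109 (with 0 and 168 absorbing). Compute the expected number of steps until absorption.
E[τ | X_0 = 109] = 6431

Let v_k = E[τ | X_0 = k]. Boundary: v_0 = v_168 = 0. Recurrence: v_k = 1 + (v_{k-1} + v_{k+1})/2 for 1 ≤ k ≤ 167. The particular solution to v_k − (v_{k-1} + v_{k+1})/2 = 1 is v_k = −k^2. Adding homogeneous solution A + B k and matching boundaries gives v_k = k (168 − k). Substituting k = 109: v_109 = 109 · 59 = 6431.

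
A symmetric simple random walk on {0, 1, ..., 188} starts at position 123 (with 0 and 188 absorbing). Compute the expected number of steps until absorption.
E[τ | X_0 = 123] = 7995

Let v_k = E[τ | X_0 = k]. Boundary: v_0 = v_188 = 0. Recurrence: v_k = 1 + (v_{k-1} + v_{k+1})/2 for 1 ≤ k ≤ 187. The particular solution to v_k − (v_{k-1} + v_{k+1})/2 = 1 is v_k = −k^2. Adding homogeneous solution A + B k and matching boundaries gives v_k = k (188 − k). Substituting k = 123: v_123 = 123 · 65 = 7995.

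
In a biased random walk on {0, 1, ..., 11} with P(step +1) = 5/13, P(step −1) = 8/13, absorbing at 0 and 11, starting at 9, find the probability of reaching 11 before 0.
P(hit 11 before 0) = (1 − (8/5)^9) / (1 − (8/5)^11) = 1102205025/2847035489

Let u_k denote P(reach 11 before 0 | start at k). Boundary: u_0 = 0, u_11 = 1. Recurrence: u_k = 5/13·u_{k+1} + 8/13·u_{k-1} for 1 ≤ k ≤ 10. Try u_k = A + B·r^k with r = q/p = (8/13)/(5/13) = 8/5. Substitution satisfies the recurrence; boundary conditions give:
  u_k = (1 − r^k) / (1 − r^N) = (1 − (8/5)^9) / (1 − (8/5)^11) = 1102205025/2847035489.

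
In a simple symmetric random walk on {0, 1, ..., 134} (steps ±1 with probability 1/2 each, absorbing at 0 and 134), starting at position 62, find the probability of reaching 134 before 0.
P(hit 134 before 0) = 62/134 = 31/67

Let u_k = P(hit 134 before 0 | start at k). Then u_0 = 0, u_134 = 1, and u_k = u_{k-1}/2 + u_{k+1}/2 for 1 ≤ k ≤ 133. This harmonic recurrence is solved by u_k = k/134, giving u_62 = 62/134 = 31/67.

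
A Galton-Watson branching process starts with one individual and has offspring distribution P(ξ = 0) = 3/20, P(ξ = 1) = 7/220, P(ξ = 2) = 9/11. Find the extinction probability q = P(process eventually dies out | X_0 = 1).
q = 11/60

The pgf is f(s) = 3/20 + 7/220·s + 9/11·s². The extinction probability q is the smallest fixed point of f in [0, 1]. Setting s = f(s):
  9/11·s² + (7/220 − 1)·s + 3/20 = 0
  9/11·s² − (3/20 + 9/11)·s + 3/20 = 0
which factors as (s − 1)·(9/11·s − 3/20) = 0, giving roots s = 1 and s = (3/20)/(9/11) = 11/60.
Mean offspring μ = 7/220 + 2·9/11 = 367/220 > 1 (supercritical), so q < 1. The extinction probability is the smaller root: q = (3/20)/(9/11) = 11/60.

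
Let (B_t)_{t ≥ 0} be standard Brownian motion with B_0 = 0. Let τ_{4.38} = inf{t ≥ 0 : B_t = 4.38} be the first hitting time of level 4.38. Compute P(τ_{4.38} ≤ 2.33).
P(τ_{4.38} ≤ 2.33) = 2(1 − Φ(4.38/√2.33)) = 2(1 − Φ(2.8694)) ≈ 0.0041

By the reflection principle for standard BM, P(τ_b ≤ t) = 2 · P(B_t ≥ b). Since B_t ~ N(0, t), P(B_t ≥ 4.38) = 1 − Φ(4.38/√t) = 1 − Φ(4.38/√2.33) = 1 − Φ(2.8694) ≈ 0.00206. Doubling: P(τ_{4.38} ≤ 2.33) ≈ 2 · 0.00206 = 0.00412 ≈ 0.0041.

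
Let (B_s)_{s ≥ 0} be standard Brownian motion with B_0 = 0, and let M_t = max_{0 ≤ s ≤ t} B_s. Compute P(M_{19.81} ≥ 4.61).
P(M_{19.81} ≥ 4.61) = 2·P(B_{19.81} ≥ 4.61) = 2(1 − Φ(4.61/√19.81)) ≈ 0.3003

By the reflection principle for Brownian motion, P(M_t ≥ a) = 2 · P(B_t ≥ a) for a ≥ 0. Since B_t ~ N(0, t), P(B_t ≥ 4.61) = 1 − Φ(4.61/√t) = 1 − Φ(4.61/√19.81) = 1 − Φ(1.0358). So
  P(M_{19.81} ≥ 4.61) = 2(1 − Φ(1.0358)) ≈ 0.3003.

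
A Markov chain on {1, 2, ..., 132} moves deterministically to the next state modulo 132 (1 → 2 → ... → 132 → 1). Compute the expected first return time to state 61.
E[T_61 | X_0 = 61] = 132

The chain cycles deterministically, so starting at state 61 it returns in exactly 132 steps. Equivalently, the stationary distribution is uniform π_j = 1/132 for every state j, so by Kac's formula E[T_61] = 1/π_61 = 132.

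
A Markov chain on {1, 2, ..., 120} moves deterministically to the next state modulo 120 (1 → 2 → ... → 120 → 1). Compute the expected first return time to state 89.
E[T_89 | X_0 = 89] = 120

The chain cycles deterministically, so starting at state 89 it returns in exactly 120 steps. Equivalently, the stationary distribution is uniform π_j = 1/120 for every state j, so by Kac's formula E[T_89] = 1/π_89 = 120.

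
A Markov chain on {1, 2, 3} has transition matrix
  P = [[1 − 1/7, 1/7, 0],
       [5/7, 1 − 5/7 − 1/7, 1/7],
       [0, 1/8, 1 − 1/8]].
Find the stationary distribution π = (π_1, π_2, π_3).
π = (7/10, 7/50, 4/25)

This is a birth-death chain on three states, which satisfies detailed balance: π_1 · P_{12} = π_2 · P_{21} and π_2 · P_{23} = π_3 · P_{32}.
From π_1 · 1/7 = π_2 · 5/7: π_2/π_1 = (1/7)/(5/7) = 1/5.
From π_2 · 1/7 = π_3 · 1/8: π_3/π_2 = (1/7)/(1/8) = 8/7.
Take π_1 proportional to 1; then unnormalized π = (1, 1/5, 8/35). Normalize by dividing by the sum 10/7:
  π = (7/10, 7/50, 4/25).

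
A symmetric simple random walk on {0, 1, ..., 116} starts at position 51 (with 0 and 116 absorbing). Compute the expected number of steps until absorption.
E[τ | X_0 = 51] = 3315

Let v_k = E[τ | X_0 = k]. Boundary: v_0 = v_116 = 0. Recurrence: v_k = 1 + (v_{k-1} + v_{k+1})/2 for 1 ≤ k ≤ 115. The particular solution to v_k − (v_{k-1} + v_{k+1})/2 = 1 is v_k = −k^2. Adding homogeneous solution A + B k and matching boundaries gives v_k = k (116 − k). Substituting k = 51: v_51 = 51 · 65 = 3315.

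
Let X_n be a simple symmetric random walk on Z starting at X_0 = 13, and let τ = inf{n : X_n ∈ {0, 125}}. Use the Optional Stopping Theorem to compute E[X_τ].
E[X_τ] = 13

X_n is a martingale and τ is a bounded-mean stopping time (indeed τ is finite a.s. with bounded expectation since the walk is in a bounded region). By the OST, E[X_τ] = E[X_0] = 13. Equivalently: E[X_τ] = 125 · P(hit 125 first) + 0 · P(hit 0 first) = 125 · (13/125) = 13.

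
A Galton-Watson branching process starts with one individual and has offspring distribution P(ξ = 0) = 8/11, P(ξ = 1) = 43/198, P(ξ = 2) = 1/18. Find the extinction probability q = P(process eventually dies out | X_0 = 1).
q = 1

Mean offspring μ = 0·8/11 + 1·43/198 + 2·1/18 = 65/198 ≤ 1. For μ ≤ 1 with offspring not concentrated at 1, the Galton-Watson process goes extinct almost surely, so q = 1.
(Algebraic check: The pgf is f(s) = 8/11 + 43/198·s + 1/18·s². The extinction probability q is the smallest fixed point of f in [0, 1]. Setting s = f(s):
  1/18·s² + (43/198 − 1)·s + 8/11 = 0
  1/18·s² − (8/11 + 1/18)·s + 8/11 = 0
which factors as (s − 1)·(1/18·s − 8/11) = 0, giving roots s = 1 and s = (8/11)/(1/18) = 144/11. Since 144/11 ≥ 1, the smallest root in [0, 1] is s = 1.)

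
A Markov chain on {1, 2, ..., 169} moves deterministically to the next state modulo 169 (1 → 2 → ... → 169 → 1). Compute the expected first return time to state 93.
E[T_93 | X_0 = 93] = 169

The chain cycles deterministically, so starting at state 93 it returns in exactly 169 steps. Equivalently, the stationary distribution is uniform π_j = 1/169 for every state j, so by Kac's formula E[T_93] = 1/π_93 = 169.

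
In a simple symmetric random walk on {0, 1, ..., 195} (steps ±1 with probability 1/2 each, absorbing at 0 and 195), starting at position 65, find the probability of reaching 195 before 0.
P(hit 195 before 0) = 65/195 = 1/3

Let u_k = P(hit 195 before 0 | start at k). Then u_0 = 0, u_195 = 1, and u_k = u_{k-1}/2 + u_{k+1}/2 for 1 ≤ k ≤ 194. This harmonic recurrence is solved by u_k = k/195, giving u_65 = 65/195 = 1/3.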